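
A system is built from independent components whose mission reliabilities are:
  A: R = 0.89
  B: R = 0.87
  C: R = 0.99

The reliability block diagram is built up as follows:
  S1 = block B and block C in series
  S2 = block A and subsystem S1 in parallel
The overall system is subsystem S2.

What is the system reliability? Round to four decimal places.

Series (B and C): 0.870000 × 0.990000 = 0.861300
Parallel (A and [0.861300]): 1 − (1 − 0.890000)(1 − 0.861300) = 0.9847

0.9847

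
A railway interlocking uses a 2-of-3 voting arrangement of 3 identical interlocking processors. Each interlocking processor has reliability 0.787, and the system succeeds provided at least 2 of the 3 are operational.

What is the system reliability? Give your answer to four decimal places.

0.8832

R = Σ_{i=2}^{3} C(3,i) p^i (1−p)^{3−i} with p = 0.787
C(3,2)·0.787^2·0.213^1 = 0.395777
C(3,3)·0.787^3·0.213^0 = 0.487443
Sum = 0.8832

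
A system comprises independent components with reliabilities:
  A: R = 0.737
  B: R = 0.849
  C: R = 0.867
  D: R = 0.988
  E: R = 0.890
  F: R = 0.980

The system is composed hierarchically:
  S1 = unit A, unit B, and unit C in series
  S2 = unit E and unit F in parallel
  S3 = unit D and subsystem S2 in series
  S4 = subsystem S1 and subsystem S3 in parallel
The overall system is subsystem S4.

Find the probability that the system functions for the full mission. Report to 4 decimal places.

Series (A, B, and C): 0.737000 × 0.849000 × 0.867000 = 0.542493
Parallel (E and F): 1 − (1 − 0.890000)(1 − 0.980000) = 0.997800
Series (D and [0.997800]): 0.988000 × 0.997800 = 0.985826
Parallel ([0.542493] and [0.985826]): 1 − (1 − 0.542493)(1 − 0.985826) = 0.9935

0.9935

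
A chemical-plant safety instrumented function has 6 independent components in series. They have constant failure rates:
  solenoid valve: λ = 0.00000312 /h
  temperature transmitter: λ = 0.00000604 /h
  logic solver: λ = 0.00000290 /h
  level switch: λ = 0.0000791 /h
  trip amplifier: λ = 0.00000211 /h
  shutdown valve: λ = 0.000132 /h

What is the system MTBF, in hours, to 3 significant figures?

Series of exponential components: λ_sys = Σ λ_i
λ_sys = 0.00000312 + 0.00000604 + 0.00000290 + 0.0000791 + 0.00000211 + 0.000132 = 2.2527e-04 /h
MTBF = 1 / λ_sys = 4440 h

4440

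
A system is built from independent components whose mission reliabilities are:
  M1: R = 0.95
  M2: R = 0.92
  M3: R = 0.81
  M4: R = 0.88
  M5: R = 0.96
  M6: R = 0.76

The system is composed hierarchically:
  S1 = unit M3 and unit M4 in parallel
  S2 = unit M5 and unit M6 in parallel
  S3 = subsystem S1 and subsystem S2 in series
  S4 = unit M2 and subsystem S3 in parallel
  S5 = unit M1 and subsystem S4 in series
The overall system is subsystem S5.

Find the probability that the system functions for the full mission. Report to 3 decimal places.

0.948

Parallel (M3 and M4): 1 − (1 − 0.81000)(1 − 0.88000) = 0.97720
Parallel (M5 and M6): 1 − (1 − 0.96000)(1 − 0.76000) = 0.99040
Series ([0.97720] and [0.99040]): 0.97720 × 0.99040 = 0.96782
Parallel (M2 and [0.96782]): 1 − (1 − 0.92000)(1 − 0.96782) = 0.99743
Series (M1 and [0.99743]): 0.95000 × 0.99743 = 0.948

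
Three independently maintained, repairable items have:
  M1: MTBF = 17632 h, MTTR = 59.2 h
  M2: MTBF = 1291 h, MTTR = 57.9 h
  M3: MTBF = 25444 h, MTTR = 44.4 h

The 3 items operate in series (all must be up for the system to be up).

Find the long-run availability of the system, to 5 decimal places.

0.95221

A(M1) = MTBF/(MTBF+MTTR) = 17632/(17632+59.2) = 0.996654
A(M2) = MTBF/(MTBF+MTTR) = 1291/(1291+57.9) = 0.957076
A(M3) = MTBF/(MTBF+MTTR) = 25444/(25444+44.4) = 0.998258
Series availability: 0.996654 × 0.957076 × 0.998258 = 0.95221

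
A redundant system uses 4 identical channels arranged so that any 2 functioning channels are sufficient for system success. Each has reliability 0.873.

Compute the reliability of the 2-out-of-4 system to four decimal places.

0.9926

R = Σ_{i=2}^{4} C(4,i) p^i (1−p)^{4−i} with p = 0.873
C(4,2)·0.873^2·0.127^2 = 0.073754
C(4,3)·0.873^3·0.127^1 = 0.337992
C(4,4)·0.873^4·0.127^0 = 0.580841
Sum = 0.9926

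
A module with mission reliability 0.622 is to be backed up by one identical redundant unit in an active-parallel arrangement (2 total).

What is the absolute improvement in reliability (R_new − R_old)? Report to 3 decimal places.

R_before = 0.622
R_after = 1 − (1 − 0.622)^2 = 0.857
ΔR = 0.857 − 0.622 = 0.235

0.235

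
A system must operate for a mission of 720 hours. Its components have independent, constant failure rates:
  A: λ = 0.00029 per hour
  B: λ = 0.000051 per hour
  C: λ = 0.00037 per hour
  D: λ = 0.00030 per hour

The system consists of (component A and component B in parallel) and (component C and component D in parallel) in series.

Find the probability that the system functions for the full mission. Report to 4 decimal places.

0.9481

R(A) = exp(−0.00029 × 720) = 0.811558
R(B) = exp(−0.000051 × 720) = 0.963946
R(C) = exp(−0.00037 × 720) = 0.766133
R(D) = exp(−0.00030 × 720) = 0.805735
Parallel (A and B): 1 − (1 − 0.811558)(1 − 0.963946) = 0.993206
Parallel (C and D): 1 − (1 − 0.766133)(1 − 0.805735) = 0.954568
Series ([0.993206] and [0.954568]): 0.993206 × 0.954568 = 0.9481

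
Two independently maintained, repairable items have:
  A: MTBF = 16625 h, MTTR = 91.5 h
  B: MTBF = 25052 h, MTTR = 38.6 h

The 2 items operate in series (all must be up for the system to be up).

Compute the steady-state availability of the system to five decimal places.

0.99300

A(A) = MTBF/(MTBF+MTTR) = 16625/(16625+91.5) = 0.994526
A(B) = MTBF/(MTBF+MTTR) = 25052/(25052+38.6) = 0.998462
Series availability: 0.994526 × 0.998462 = 0.99300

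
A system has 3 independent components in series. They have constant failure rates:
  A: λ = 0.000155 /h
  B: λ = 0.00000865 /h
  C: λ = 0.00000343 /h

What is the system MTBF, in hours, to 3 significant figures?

5990

Series of exponential components: λ_sys = Σ λ_i
λ_sys = 0.000155 + 0.00000865 + 0.00000343 = 1.6708e-04 /h
MTBF = 1 / λ_sys = 5990 h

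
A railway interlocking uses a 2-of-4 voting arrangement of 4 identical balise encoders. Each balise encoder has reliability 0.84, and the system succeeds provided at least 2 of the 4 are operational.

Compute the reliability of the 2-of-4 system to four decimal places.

R = Σ_{i=2}^{4} C(4,i) p^i (1−p)^{4−i} with p = 0.84
C(4,2)·0.84^2·0.16^2 = 0.108380
C(4,3)·0.84^3·0.16^1 = 0.379331
C(4,4)·0.84^4·0.16^0 = 0.497871
Sum = 0.9856

0.9856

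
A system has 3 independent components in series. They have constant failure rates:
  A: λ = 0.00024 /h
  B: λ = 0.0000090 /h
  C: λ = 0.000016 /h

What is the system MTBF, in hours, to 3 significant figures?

Series of exponential components: λ_sys = Σ λ_i
λ_sys = 0.00024 + 0.0000090 + 0.000016 = 2.6500e-04 /h
MTBF = 1 / λ_sys = 3770 h

3770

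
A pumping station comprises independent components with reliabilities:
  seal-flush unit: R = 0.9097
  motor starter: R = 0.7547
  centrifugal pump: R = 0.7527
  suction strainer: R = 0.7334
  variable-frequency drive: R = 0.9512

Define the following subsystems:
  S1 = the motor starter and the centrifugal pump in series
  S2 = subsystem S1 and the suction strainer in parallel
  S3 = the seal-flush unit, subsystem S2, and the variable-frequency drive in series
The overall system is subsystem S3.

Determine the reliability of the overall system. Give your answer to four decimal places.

Series (motor starter and centrifugal pump): 0.754700 × 0.752700 = 0.568063
Parallel ([0.568063] and suction strainer): 1 − (1 − 0.568063)(1 − 0.733400) = 0.884846
Series (seal-flush unit, [0.884846], and variable-frequency drive): 0.909700 × 0.884846 × 0.951200 = 0.7657

0.7657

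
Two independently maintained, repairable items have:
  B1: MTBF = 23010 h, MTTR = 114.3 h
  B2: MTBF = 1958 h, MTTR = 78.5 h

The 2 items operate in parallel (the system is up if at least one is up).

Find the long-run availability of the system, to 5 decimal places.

0.99981

A(B1) = MTBF/(MTBF+MTTR) = 23010/(23010+114.3) = 0.995057
A(B2) = MTBF/(MTBF+MTTR) = 1958/(1958+78.5) = 0.961453
Parallel availability: 1 − (1 − 0.995057)(1 − 0.961453) = 0.99981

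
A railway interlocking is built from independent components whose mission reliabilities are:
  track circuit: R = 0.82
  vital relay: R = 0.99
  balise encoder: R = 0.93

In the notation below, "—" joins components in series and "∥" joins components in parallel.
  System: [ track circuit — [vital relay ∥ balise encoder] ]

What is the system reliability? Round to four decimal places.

0.8194

Parallel (vital relay and balise encoder): 1 − (1 − 0.990000)(1 − 0.930000) = 0.999300
Series (track circuit and [0.999300]): 0.820000 × 0.999300 = 0.8194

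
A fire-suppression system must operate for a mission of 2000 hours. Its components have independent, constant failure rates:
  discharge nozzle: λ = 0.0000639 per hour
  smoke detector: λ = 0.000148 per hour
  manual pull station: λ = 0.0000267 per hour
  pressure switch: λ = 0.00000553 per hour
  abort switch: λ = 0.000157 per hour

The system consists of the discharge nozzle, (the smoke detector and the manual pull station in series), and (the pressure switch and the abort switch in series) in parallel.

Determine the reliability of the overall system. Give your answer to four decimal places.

R(discharge nozzle) = exp(−0.0000639 × 2000) = 0.880029
R(smoke detector) = exp(−0.000148 × 2000) = 0.743787
R(manual pull station) = exp(−0.0000267 × 2000) = 0.948001
R(pressure switch) = exp(−0.00000553 × 2000) = 0.989001
R(abort switch) = exp(−0.000157 × 2000) = 0.730519
Series (smoke detector and manual pull station): 0.743787 × 0.948001 = 0.705111
Series (pressure switch and abort switch): 0.989001 × 0.730519 = 0.722484
Parallel (discharge nozzle, [0.705111], and [0.722484]): 1 − (1 − 0.880029)(1 − 0.705111)(1 − 0.722484) = 0.9902

0.9902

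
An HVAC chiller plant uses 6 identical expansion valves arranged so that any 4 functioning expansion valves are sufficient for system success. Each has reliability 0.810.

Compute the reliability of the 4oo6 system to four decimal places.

0.9130

R = Σ_{i=4}^{6} C(6,i) p^i (1−p)^{6−i} with p = 0.810
C(6,4)·0.810^4·0.190^2 = 0.233098
C(6,5)·0.810^5·0.190^1 = 0.397493
C(6,6)·0.810^6·0.190^0 = 0.282430
Sum = 0.9130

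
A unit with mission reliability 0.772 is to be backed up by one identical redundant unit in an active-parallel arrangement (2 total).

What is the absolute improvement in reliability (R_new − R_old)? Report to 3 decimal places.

0.176

R_before = 0.772
R_after = 1 − (1 − 0.772)^2 = 0.948
ΔR = 0.948 − 0.772 = 0.176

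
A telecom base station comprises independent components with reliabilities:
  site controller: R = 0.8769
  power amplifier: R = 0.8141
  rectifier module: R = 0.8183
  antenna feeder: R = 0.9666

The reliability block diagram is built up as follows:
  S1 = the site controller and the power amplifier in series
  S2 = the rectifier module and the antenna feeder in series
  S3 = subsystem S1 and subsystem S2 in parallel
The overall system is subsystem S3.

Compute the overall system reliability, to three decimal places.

Series (site controller and power amplifier): 0.87690 × 0.81410 = 0.71388
Series (rectifier module and antenna feeder): 0.81830 × 0.96660 = 0.79097
Parallel ([0.71388] and [0.79097]): 1 − (1 − 0.71388)(1 − 0.79097) = 0.940

0.940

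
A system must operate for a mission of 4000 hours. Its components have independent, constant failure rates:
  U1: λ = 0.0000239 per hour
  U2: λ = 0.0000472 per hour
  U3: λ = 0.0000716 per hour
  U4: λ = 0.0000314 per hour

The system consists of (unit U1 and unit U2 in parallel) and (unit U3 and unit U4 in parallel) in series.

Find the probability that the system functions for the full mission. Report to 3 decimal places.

0.955

R(U1) = exp(−0.0000239 × 4000) = 0.90883
R(U2) = exp(−0.0000472 × 4000) = 0.82795
R(U3) = exp(−0.0000716 × 4000) = 0.75096
R(U4) = exp(−0.0000314 × 4000) = 0.88197
Parallel (U1 and U2): 1 − (1 − 0.90883)(1 − 0.82795) = 0.98431
Parallel (U3 and U4): 1 − (1 − 0.75096)(1 − 0.88197) = 0.97061
Series ([0.98431] and [0.97061]): 0.98431 × 0.97061 = 0.955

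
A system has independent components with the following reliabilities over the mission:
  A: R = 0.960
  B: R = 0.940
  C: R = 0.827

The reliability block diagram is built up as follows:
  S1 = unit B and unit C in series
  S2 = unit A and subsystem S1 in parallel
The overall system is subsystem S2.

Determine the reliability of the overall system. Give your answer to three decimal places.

Series (B and C): 0.94000 × 0.82700 = 0.77738
Parallel (A and [0.77738]): 1 − (1 − 0.96000)(1 − 0.77738) = 0.991

0.991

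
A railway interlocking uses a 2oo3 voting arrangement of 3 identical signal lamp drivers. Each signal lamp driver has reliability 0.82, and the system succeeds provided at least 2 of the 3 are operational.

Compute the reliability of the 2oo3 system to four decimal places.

0.9145

R = Σ_{i=2}^{3} C(3,i) p^i (1−p)^{3−i} with p = 0.82
C(3,2)·0.82^2·0.18^1 = 0.363096
C(3,3)·0.82^3·0.18^0 = 0.551368
Sum = 0.9145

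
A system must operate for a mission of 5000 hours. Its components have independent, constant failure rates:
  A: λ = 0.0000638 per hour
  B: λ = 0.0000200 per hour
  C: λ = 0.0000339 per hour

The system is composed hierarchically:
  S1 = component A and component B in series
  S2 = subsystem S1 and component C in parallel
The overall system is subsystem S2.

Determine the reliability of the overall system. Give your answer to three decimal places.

0.947

R(A) = exp(−0.0000638 × 5000) = 0.72688
R(B) = exp(−0.0000200 × 5000) = 0.90484
R(C) = exp(−0.0000339 × 5000) = 0.84409
Series (A and B): 0.72688 × 0.90484 = 0.65771
Parallel ([0.65771] and C): 1 − (1 − 0.65771)(1 − 0.84409) = 0.947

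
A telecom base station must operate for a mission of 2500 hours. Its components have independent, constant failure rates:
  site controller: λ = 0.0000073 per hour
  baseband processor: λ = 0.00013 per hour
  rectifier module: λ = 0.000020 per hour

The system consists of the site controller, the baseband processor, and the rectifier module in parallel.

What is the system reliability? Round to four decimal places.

R(site controller) = exp(−0.0000073 × 2500) = 0.981916
R(baseband processor) = exp(−0.00013 × 2500) = 0.722527
R(rectifier module) = exp(−0.000020 × 2500) = 0.951229
Parallel (site controller, baseband processor, and rectifier module): 1 − (1 − 0.981916)(1 − 0.722527)(1 − 0.951229) = 0.9998

0.9998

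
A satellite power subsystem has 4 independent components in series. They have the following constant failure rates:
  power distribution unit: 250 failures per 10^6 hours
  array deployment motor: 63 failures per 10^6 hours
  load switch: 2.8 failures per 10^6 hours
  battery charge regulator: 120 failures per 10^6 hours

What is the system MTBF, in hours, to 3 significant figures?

Series of exponential components: λ_sys = Σ λ_i
λ_sys = 0.00025 + 0.000063 + 0.0000028 + 0.00012 = 4.3580e-04 /h
MTBF = 1 / λ_sys = 2290 h

2290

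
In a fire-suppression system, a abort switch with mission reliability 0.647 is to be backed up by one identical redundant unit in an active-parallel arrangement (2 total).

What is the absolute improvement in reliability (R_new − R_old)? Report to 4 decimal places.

R_before = 0.647
R_after = 1 − (1 − 0.647)^2 = 0.8754
ΔR = 0.8754 − 0.647 = 0.2284

0.2284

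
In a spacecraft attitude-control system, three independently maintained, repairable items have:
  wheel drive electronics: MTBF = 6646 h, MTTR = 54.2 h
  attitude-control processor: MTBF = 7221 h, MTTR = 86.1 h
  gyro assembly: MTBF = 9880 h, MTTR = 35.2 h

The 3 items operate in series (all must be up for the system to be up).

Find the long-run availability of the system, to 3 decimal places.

A(wheel drive electronics) = MTBF/(MTBF+MTTR) = 6646/(6646+54.2) = 0.991911
A(attitude-control processor) = MTBF/(MTBF+MTTR) = 7221/(7221+86.1) = 0.988217
A(gyro assembly) = MTBF/(MTBF+MTTR) = 9880/(9880+35.2) = 0.996450
Series availability: 0.991911 × 0.988217 × 0.996450 = 0.977

0.977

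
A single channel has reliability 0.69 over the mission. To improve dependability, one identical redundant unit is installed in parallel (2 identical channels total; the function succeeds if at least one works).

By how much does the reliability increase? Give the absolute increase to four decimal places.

R_before = 0.69
R_after = 1 − (1 − 0.69)^2 = 0.9039
ΔR = 0.9039 − 0.69 = 0.2139

0.2139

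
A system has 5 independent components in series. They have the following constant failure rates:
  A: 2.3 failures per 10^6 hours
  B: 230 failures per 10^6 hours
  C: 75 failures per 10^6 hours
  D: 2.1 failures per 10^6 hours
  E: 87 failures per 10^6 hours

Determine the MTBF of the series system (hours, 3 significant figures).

2520

Series of exponential components: λ_sys = Σ λ_i
λ_sys = 0.0000023 + 0.00023 + 0.000075 + 0.0000021 + 0.000087 = 3.9640e-04 /h
MTBF = 1 / λ_sys = 2520 h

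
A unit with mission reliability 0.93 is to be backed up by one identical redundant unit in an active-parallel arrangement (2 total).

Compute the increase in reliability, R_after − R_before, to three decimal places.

0.065

R_before = 0.93
R_after = 1 − (1 − 0.93)^2 = 0.995
ΔR = 0.995 − 0.93 = 0.065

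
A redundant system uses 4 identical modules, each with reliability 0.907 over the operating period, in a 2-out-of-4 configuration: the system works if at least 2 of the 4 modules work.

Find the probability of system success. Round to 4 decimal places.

R = Σ_{i=2}^{4} C(4,i) p^i (1−p)^{4−i} with p = 0.907
C(4,2)·0.907^2·0.093^2 = 0.042691
C(4,3)·0.907^3·0.093^1 = 0.277565
C(4,4)·0.907^4·0.093^0 = 0.676751
Sum = 0.9970

0.9970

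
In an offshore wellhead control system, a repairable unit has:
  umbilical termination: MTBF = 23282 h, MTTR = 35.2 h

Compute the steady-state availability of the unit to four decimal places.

A(umbilical termination) = MTBF/(MTBF+MTTR) = 23282/(23282+35.2) = 0.9985

0.9985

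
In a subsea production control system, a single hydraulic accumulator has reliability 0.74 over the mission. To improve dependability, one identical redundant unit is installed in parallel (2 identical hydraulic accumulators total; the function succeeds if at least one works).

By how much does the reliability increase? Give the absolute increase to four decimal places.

0.1924

R_before = 0.74
R_after = 1 − (1 − 0.74)^2 = 0.9324
ΔR = 0.9324 − 0.74 = 0.1924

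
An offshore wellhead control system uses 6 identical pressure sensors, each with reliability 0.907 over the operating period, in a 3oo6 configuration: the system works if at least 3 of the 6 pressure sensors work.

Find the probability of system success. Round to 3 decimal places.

0.999

R = Σ_{i=3}^{6} C(6,i) p^i (1−p)^{6−i} with p = 0.907
C(6,3)·0.907^3·0.093^3 = 0.01200
C(6,4)·0.907^4·0.093^2 = 0.08780
C(6,5)·0.907^5·0.093^1 = 0.34251
C(6,6)·0.907^6·0.093^0 = 0.55673
Sum = 0.999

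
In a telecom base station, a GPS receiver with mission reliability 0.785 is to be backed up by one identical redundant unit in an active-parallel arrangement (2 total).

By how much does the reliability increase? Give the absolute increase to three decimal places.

0.169

R_before = 0.785
R_after = 1 − (1 − 0.785)^2 = 0.954
ΔR = 0.954 − 0.785 = 0.169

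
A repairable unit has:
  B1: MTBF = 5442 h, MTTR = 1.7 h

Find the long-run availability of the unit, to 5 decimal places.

A(B1) = MTBF/(MTBF+MTTR) = 5442/(5442+1.7) = 0.99969

0.99969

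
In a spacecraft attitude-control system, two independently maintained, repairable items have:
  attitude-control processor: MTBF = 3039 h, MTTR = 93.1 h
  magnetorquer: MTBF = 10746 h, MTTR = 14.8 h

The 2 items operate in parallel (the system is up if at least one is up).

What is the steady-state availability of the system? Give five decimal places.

0.99996

A(attitude-control processor) = MTBF/(MTBF+MTTR) = 3039/(3039+93.1) = 0.970276
A(magnetorquer) = MTBF/(MTBF+MTTR) = 10746/(10746+14.8) = 0.998625
Parallel availability: 1 − (1 − 0.970276)(1 − 0.998625) = 0.99996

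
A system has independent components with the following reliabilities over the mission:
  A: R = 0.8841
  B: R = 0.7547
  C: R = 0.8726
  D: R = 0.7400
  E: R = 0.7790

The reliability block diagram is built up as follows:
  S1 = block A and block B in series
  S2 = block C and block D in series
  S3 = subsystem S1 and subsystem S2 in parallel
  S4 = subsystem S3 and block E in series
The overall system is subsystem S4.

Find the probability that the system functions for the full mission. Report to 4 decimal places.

Series (A and B): 0.884100 × 0.754700 = 0.667230
Series (C and D): 0.872600 × 0.740000 = 0.645724
Parallel ([0.667230] and [0.645724]): 1 − (1 − 0.667230)(1 − 0.645724) = 0.882108
Series ([0.882108] and E): 0.882108 × 0.779000 = 0.6872

0.6872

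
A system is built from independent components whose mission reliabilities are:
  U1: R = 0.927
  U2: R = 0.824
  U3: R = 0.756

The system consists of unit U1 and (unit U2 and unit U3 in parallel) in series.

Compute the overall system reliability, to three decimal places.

0.887

Parallel (U2 and U3): 1 − (1 − 0.82400)(1 − 0.75600) = 0.95706
Series (U1 and [0.95706]): 0.92700 × 0.95706 = 0.887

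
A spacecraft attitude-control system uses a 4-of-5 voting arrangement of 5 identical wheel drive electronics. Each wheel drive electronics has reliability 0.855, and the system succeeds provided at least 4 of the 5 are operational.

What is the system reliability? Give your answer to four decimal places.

R = Σ_{i=4}^{5} C(5,i) p^i (1−p)^{5−i} with p = 0.855
C(5,4)·0.855^4·0.145^1 = 0.387438
C(5,5)·0.855^5·0.145^0 = 0.456910
Sum = 0.8443

0.8443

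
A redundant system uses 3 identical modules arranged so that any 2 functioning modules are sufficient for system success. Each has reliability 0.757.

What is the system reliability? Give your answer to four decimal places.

R = Σ_{i=2}^{3} C(3,i) p^i (1−p)^{3−i} with p = 0.757
C(3,2)·0.757^2·0.243^1 = 0.417753
C(3,3)·0.757^3·0.243^0 = 0.433798
Sum = 0.8516

0.8516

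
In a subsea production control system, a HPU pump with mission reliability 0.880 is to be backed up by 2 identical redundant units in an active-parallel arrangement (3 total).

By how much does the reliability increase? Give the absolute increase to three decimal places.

R_before = 0.880
R_after = 1 − (1 − 0.880)^3 = 0.998
ΔR = 0.998 − 0.880 = 0.118

0.118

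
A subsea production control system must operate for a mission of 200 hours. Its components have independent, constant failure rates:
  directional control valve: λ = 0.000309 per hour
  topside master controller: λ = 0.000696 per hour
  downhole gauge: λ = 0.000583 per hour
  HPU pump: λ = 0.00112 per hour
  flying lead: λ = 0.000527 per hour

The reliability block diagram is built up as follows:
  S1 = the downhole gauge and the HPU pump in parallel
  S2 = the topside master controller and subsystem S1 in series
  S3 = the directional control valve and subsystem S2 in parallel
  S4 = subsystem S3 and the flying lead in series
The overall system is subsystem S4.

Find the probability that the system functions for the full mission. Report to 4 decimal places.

R(directional control valve) = exp(−0.000309 × 200) = 0.940071
R(topside master controller) = exp(−0.000696 × 200) = 0.870054
R(downhole gauge) = exp(−0.000583 × 200) = 0.889941
R(HPU pump) = exp(−0.00112 × 200) = 0.799315
R(flying lead) = exp(−0.000527 × 200) = 0.899964
Parallel (downhole gauge and HPU pump): 1 − (1 − 0.889941)(1 − 0.799315) = 0.977913
Series (topside master controller and [0.977913]): 0.870054 × 0.977913 = 0.850837
Parallel (directional control valve and [0.850837]): 1 − (1 − 0.940071)(1 − 0.850837) = 0.991061
Series ([0.991061] and flying lead): 0.991061 × 0.899964 = 0.8919

0.8919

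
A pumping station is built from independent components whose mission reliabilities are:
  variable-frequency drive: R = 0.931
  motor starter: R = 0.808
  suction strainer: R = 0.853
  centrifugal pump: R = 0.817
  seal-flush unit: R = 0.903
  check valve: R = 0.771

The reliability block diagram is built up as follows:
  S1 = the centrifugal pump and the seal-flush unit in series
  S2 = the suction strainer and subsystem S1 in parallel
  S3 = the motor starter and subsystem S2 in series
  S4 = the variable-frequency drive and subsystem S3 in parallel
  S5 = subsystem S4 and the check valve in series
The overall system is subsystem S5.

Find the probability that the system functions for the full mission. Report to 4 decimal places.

Series (centrifugal pump and seal-flush unit): 0.817000 × 0.903000 = 0.737751
Parallel (suction strainer and [0.737751]): 1 − (1 − 0.853000)(1 − 0.737751) = 0.961449
Series (motor starter and [0.961449]): 0.808000 × 0.961449 = 0.776851
Parallel (variable-frequency drive and [0.776851]): 1 − (1 − 0.931000)(1 − 0.776851) = 0.984603
Series ([0.984603] and check valve): 0.984603 × 0.771000 = 0.7591

0.7591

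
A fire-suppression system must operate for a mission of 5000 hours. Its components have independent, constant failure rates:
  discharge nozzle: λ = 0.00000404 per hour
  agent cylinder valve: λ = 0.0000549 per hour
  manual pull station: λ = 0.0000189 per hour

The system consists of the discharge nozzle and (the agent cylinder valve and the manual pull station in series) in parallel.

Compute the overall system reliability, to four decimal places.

0.9938

R(discharge nozzle) = exp(−0.00000404 × 5000) = 0.980003
R(agent cylinder valve) = exp(−0.0000549 × 5000) = 0.759952
R(manual pull station) = exp(−0.0000189 × 5000) = 0.909828
Series (agent cylinder valve and manual pull station): 0.759952 × 0.909828 = 0.691426
Parallel (discharge nozzle and [0.691426]): 1 − (1 − 0.980003)(1 − 0.691426) = 0.9938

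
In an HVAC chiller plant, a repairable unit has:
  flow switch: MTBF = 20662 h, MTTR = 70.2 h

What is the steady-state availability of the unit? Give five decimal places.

A(flow switch) = MTBF/(MTBF+MTTR) = 20662/(20662+70.2) = 0.99661

0.99661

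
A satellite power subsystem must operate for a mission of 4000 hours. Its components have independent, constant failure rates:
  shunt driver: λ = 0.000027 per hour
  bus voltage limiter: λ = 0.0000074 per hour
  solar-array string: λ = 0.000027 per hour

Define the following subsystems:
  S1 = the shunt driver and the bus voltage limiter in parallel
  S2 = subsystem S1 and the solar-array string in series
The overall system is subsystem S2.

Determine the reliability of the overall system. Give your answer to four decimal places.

R(shunt driver) = exp(−0.000027 × 4000) = 0.897628
R(bus voltage limiter) = exp(−0.0000074 × 4000) = 0.970834
R(solar-array string) = exp(−0.000027 × 4000) = 0.897628
Parallel (shunt driver and bus voltage limiter): 1 − (1 − 0.897628)(1 − 0.970834) = 0.997014
Series ([0.997014] and solar-array string): 0.997014 × 0.897628 = 0.8949

0.8949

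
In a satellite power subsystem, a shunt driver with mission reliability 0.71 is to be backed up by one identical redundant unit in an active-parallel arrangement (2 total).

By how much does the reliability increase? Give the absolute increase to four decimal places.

R_before = 0.71
R_after = 1 − (1 − 0.71)^2 = 0.9159
ΔR = 0.9159 − 0.71 = 0.2059

0.2059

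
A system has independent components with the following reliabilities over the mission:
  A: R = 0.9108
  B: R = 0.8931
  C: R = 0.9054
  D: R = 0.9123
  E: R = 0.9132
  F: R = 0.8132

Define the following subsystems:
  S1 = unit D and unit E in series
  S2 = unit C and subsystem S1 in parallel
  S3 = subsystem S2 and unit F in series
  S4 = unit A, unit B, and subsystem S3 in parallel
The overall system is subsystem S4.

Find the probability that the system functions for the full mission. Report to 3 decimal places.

0.998

Series (D and E): 0.91230 × 0.91320 = 0.83311
Parallel (C and [0.83311]): 1 − (1 − 0.90540)(1 − 0.83311) = 0.98421
Series ([0.98421] and F): 0.98421 × 0.81320 = 0.80036
Parallel (A, B, and [0.80036]): 1 − (1 − 0.91080)(1 − 0.89310)(1 − 0.80036) = 0.998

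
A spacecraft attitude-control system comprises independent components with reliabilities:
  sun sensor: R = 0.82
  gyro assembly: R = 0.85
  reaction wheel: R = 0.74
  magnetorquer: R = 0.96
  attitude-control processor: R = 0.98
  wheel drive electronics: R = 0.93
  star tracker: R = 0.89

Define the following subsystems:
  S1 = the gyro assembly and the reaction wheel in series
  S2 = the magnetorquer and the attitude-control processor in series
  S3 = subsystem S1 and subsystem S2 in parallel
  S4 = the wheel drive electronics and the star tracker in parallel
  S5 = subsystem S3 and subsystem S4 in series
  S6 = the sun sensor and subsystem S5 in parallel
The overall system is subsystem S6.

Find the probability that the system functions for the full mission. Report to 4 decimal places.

Series (gyro assembly and reaction wheel): 0.850000 × 0.740000 = 0.629000
Series (magnetorquer and attitude-control processor): 0.960000 × 0.980000 = 0.940800
Parallel ([0.629000] and [0.940800]): 1 − (1 − 0.629000)(1 − 0.940800) = 0.978037
Parallel (wheel drive electronics and star tracker): 1 − (1 − 0.930000)(1 − 0.890000) = 0.992300
Series ([0.978037] and [0.992300]): 0.978037 × 0.992300 = 0.970506
Parallel (sun sensor and [0.970506]): 1 − (1 − 0.820000)(1 − 0.970506) = 0.9947

0.9947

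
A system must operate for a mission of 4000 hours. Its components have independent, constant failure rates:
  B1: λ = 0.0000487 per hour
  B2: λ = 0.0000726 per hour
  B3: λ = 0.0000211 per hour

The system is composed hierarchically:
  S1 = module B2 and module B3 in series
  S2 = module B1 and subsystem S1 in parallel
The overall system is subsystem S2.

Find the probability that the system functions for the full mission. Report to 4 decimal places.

R(B1) = exp(−0.0000487 × 4000) = 0.822999
R(B2) = exp(−0.0000726 × 4000) = 0.747964
R(B3) = exp(−0.0000211 × 4000) = 0.919064
Series (B2 and B3): 0.747964 × 0.919064 = 0.687427
Parallel (B1 and [0.687427]): 1 − (1 − 0.822999)(1 − 0.687427) = 0.9447

0.9447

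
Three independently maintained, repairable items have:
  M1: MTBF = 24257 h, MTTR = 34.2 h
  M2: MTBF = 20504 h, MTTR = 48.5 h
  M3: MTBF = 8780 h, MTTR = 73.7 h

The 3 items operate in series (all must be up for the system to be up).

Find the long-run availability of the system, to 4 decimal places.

A(M1) = MTBF/(MTBF+MTTR) = 24257/(24257+34.2) = 0.998592
A(M2) = MTBF/(MTBF+MTTR) = 20504/(20504+48.5) = 0.997640
A(M3) = MTBF/(MTBF+MTTR) = 8780/(8780+73.7) = 0.991676
Series availability: 0.998592 × 0.997640 × 0.991676 = 0.9879

0.9879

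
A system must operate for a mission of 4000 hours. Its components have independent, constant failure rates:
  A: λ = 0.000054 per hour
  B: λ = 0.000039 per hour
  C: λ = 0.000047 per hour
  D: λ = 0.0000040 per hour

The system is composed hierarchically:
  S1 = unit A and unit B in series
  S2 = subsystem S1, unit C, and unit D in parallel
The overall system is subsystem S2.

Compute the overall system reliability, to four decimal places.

R(A) = exp(−0.000054 × 4000) = 0.805735
R(B) = exp(−0.000039 × 4000) = 0.855559
R(C) = exp(−0.000047 × 4000) = 0.828615
R(D) = exp(−0.0000040 × 4000) = 0.984127
Series (A and B): 0.805735 × 0.855559 = 0.689354
Parallel ([0.689354], C, and D): 1 − (1 − 0.689354)(1 − 0.828615)(1 − 0.984127) = 0.9992

0.9992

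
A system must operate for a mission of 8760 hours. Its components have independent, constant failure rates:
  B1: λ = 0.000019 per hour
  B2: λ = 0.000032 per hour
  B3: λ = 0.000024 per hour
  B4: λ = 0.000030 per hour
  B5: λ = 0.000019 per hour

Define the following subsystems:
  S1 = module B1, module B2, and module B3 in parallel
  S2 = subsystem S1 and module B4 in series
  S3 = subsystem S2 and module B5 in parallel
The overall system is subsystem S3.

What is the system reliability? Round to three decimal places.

R(B1) = exp(−0.000019 × 8760) = 0.84667
R(B2) = exp(−0.000032 × 8760) = 0.75554
R(B3) = exp(−0.000024 × 8760) = 0.81039
R(B4) = exp(−0.000030 × 8760) = 0.76890
R(B5) = exp(−0.000019 × 8760) = 0.84667
Parallel (B1, B2, and B3): 1 − (1 − 0.84667)(1 − 0.75554)(1 − 0.81039) = 0.99289
Series ([0.99289] and B4): 0.99289 × 0.76890 = 0.76343
Parallel ([0.76343] and B5): 1 − (1 − 0.76343)(1 − 0.84667) = 0.964

0.964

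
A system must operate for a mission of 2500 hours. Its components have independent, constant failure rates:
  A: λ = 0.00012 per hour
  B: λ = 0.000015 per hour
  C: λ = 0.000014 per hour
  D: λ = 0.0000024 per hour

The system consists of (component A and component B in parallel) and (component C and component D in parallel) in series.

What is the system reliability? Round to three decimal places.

0.990

R(A) = exp(−0.00012 × 2500) = 0.74082
R(B) = exp(−0.000015 × 2500) = 0.96319
R(C) = exp(−0.000014 × 2500) = 0.96561
R(D) = exp(−0.0000024 × 2500) = 0.99402
Parallel (A and B): 1 − (1 − 0.74082)(1 − 0.96319) = 0.99046
Parallel (C and D): 1 − (1 − 0.96561)(1 − 0.99402) = 0.99979
Series ([0.99046] and [0.99979]): 0.99046 × 0.99979 = 0.990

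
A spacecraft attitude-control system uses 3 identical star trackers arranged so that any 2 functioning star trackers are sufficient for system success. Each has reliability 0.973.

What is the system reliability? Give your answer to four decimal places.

R = Σ_{i=2}^{3} C(3,i) p^i (1−p)^{3−i} with p = 0.973
C(3,2)·0.973^2·0.027^1 = 0.076685
C(3,3)·0.973^3·0.027^0 = 0.921167
Sum = 0.9979

0.9979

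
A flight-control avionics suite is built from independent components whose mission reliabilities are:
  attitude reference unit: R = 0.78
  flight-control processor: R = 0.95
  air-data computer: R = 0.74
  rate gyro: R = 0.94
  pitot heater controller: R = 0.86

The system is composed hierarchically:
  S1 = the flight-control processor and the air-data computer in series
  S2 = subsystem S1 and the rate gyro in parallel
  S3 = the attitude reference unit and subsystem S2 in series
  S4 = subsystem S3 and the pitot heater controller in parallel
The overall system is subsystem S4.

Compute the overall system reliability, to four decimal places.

0.9673

Series (flight-control processor and air-data computer): 0.950000 × 0.740000 = 0.703000
Parallel ([0.703000] and rate gyro): 1 − (1 − 0.703000)(1 − 0.940000) = 0.982180
Series (attitude reference unit and [0.982180]): 0.780000 × 0.982180 = 0.766100
Parallel ([0.766100] and pitot heater controller): 1 − (1 − 0.766100)(1 − 0.860000) = 0.9673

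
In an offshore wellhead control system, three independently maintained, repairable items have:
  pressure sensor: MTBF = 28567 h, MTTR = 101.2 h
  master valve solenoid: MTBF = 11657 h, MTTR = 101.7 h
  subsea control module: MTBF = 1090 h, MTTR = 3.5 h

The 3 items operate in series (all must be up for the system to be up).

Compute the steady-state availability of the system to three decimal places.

0.985

A(pressure sensor) = MTBF/(MTBF+MTTR) = 28567/(28567+101.2) = 0.996470
A(master valve solenoid) = MTBF/(MTBF+MTTR) = 11657/(11657+101.7) = 0.991351
A(subsea control module) = MTBF/(MTBF+MTTR) = 1090/(1090+3.5) = 0.996799
Series availability: 0.996470 × 0.991351 × 0.996799 = 0.985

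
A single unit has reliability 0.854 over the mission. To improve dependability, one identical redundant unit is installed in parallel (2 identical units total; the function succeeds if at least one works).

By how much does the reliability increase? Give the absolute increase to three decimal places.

R_before = 0.854
R_after = 1 − (1 − 0.854)^2 = 0.979
ΔR = 0.979 − 0.854 = 0.125

0.125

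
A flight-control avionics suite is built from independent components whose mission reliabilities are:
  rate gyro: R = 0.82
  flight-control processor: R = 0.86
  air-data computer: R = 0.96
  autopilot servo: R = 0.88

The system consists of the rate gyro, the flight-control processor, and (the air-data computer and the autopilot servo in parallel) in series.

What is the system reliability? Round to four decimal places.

0.7018

Parallel (air-data computer and autopilot servo): 1 − (1 − 0.960000)(1 − 0.880000) = 0.995200
Series (rate gyro, flight-control processor, and [0.995200]): 0.820000 × 0.860000 × 0.995200 = 0.7018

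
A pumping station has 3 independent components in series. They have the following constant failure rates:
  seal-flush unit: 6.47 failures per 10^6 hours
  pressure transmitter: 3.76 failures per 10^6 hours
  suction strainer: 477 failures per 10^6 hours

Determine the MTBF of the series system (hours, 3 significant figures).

Series of exponential components: λ_sys = Σ λ_i
λ_sys = 0.00000647 + 0.00000376 + 0.000477 = 4.8723e-04 /h
MTBF = 1 / λ_sys = 2050 h

2050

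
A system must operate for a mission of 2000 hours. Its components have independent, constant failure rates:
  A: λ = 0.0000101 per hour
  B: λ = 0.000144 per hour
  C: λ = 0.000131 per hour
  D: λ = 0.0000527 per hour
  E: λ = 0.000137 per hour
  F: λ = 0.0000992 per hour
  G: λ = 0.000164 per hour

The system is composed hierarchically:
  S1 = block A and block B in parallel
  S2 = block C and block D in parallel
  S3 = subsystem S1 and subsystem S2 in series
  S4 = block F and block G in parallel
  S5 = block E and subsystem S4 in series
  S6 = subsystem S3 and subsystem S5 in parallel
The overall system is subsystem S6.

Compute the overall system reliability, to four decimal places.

R(A) = exp(−0.0000101 × 2000) = 0.980003
R(B) = exp(−0.000144 × 2000) = 0.749762
R(C) = exp(−0.000131 × 2000) = 0.769511
R(D) = exp(−0.0000527 × 2000) = 0.899964
R(E) = exp(−0.000137 × 2000) = 0.760332
R(F) = exp(−0.0000992 × 2000) = 0.820042
R(G) = exp(−0.000164 × 2000) = 0.720363
Parallel (A and B): 1 − (1 − 0.980003)(1 − 0.749762) = 0.994996
Parallel (C and D): 1 − (1 − 0.769511)(1 − 0.899964) = 0.976943
Series ([0.994996] and [0.976943]): 0.994996 × 0.976943 = 0.972054
Parallel (F and G): 1 − (1 − 0.820042)(1 − 0.720363) = 0.949677
Series (E and [0.949677]): 0.760332 × 0.949677 = 0.722070
Parallel ([0.972054] and [0.722070]): 1 − (1 − 0.972054)(1 − 0.722070) = 0.9922

0.9922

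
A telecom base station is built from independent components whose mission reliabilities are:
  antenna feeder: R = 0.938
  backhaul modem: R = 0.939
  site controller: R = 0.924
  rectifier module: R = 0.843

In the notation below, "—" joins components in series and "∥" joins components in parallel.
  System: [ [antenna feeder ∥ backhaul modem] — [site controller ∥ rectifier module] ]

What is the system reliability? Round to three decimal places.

0.984

Parallel (antenna feeder and backhaul modem): 1 − (1 − 0.93800)(1 − 0.93900) = 0.99622
Parallel (site controller and rectifier module): 1 − (1 − 0.92400)(1 − 0.84300) = 0.98807
Series ([0.99622] and [0.98807]): 0.99622 × 0.98807 = 0.984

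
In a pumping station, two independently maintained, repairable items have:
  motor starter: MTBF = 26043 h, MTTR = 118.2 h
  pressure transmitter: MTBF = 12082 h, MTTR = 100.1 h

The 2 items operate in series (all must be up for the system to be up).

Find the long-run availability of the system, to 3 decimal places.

0.987

A(motor starter) = MTBF/(MTBF+MTTR) = 26043/(26043+118.2) = 0.995482
A(pressure transmitter) = MTBF/(MTBF+MTTR) = 12082/(12082+100.1) = 0.991783
Series availability: 0.995482 × 0.991783 = 0.987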